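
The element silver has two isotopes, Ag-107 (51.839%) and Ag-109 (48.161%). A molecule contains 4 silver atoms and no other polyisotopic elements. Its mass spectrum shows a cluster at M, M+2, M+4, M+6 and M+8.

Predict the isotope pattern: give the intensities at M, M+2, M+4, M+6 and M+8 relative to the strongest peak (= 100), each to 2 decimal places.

19.31 : 71.76 : 100.00 : 61.94 : 14.39

Each Ag atom is independently Ag-107 (p = 0.51839) or Ag-109 (q = 0.48161); the cluster is the binomial expansion (p + q)^4.
P(M) = 0.51839^4 = 0.072215
P(M+2) = 4 × 0.51839^3 × 0.48161^1 = 0.268365
P(M+4) = 6 × 0.51839^2 × 0.48161^2 = 0.373986
P(M+6) = 4 × 0.51839^1 × 0.48161^3 = 0.231634
P(M+8) = 0.48161^4 = 0.053800
The M+4 peak is largest (0.373986); scaling to 100 gives 19.31 : 71.76 : 100.00 : 61.94 : 14.39.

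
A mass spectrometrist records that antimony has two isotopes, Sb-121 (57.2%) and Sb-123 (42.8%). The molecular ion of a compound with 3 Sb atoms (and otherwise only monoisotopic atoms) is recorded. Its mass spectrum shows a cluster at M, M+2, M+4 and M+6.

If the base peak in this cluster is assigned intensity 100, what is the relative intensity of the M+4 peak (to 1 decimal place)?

74.8

(0.572 + 0.428)^3 gives M 0.1871, M+2 0.4201, M+4 0.3143, M+6 0.0784; the largest is M+2.
P(M+2) = C(3,1) × 0.572^2 × 0.428^1 = 3 × 0.327184 × 0.4280 = 0.420104 (base)
P(M+4) = C(3,2) × 0.572^1 × 0.428^2 = 3 × 0.5720 × 0.183184 = 0.314344
Relative intensity = 0.314344 / 0.420104 × 100 = 74.8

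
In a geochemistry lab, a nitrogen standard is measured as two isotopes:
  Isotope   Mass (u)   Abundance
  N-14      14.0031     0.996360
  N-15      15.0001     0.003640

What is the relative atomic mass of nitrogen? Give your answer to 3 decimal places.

14.007 u

Weight each isotope mass by its fractional abundance: 0.996360 × 14.0031 + 0.003640 × 15.0001
= 13.95213 + 0.05460 = 14.00673 u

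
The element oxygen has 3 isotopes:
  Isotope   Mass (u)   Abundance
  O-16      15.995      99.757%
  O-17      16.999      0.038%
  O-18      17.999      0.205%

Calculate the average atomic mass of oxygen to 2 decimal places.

16.00 u

Weight each isotope mass by its fractional abundance: 0.99757 × 15.995 + 0.00038 × 16.999 + 0.00205 × 17.999
= 15.9561 + 0.0065 + 0.0369 = 15.9995 u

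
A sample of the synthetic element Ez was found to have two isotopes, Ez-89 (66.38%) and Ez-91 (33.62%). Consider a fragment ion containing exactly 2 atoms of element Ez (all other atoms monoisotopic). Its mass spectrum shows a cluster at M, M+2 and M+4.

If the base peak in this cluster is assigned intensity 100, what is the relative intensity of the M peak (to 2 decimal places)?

98.72

Term probabilities: M 0.4406, M+2 0.4463, M+4 0.1130. Base peak = M+2.
P(M+2) = C(2,1) × 0.6638^1 × 0.3362^1 = 2 × 0.6638 × 0.3362 = 0.446339 (base)
P(M) = C(2,0) × 0.6638^2 × 0.3362^0 = 1 × 0.44063044 × 1.0000 = 0.440630
Relative intensity = 0.440630 / 0.446339 × 100 = 98.72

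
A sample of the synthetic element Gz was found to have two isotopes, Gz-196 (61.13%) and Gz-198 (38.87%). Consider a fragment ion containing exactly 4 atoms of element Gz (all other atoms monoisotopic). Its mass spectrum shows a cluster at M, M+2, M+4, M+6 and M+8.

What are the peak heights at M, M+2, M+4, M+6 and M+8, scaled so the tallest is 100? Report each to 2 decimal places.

The 4 Gz atoms are independent, so intensities follow the terms of (0.6113 + 0.3887)^4.
P(M) = 0.6113^4 = 0.139642
P(M+2) = 4 × 0.6113^3 × 0.3887^1 = 0.355171
P(M+4) = 6 × 0.6113^2 × 0.3887^2 = 0.338758
P(M+6) = 4 × 0.6113^1 × 0.3887^3 = 0.143601
P(M+8) = 0.3887^4 = 0.022827
The M+2 peak is largest (0.355171); scaling to 100 gives 39.32 : 100.00 : 95.38 : 40.43 : 6.43.

39.32 : 100.00 : 95.38 : 40.43 : 6.43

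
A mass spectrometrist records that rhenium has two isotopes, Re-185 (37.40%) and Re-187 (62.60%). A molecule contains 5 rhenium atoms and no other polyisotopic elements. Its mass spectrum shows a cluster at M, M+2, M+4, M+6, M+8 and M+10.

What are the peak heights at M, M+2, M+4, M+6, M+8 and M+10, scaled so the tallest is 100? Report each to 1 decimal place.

Each Re atom is independently Re-185 (p = 0.3740) or Re-187 (q = 0.6260); the cluster is the binomial expansion (p + q)^5.
P(M) = 0.3740^5 = 0.007317
P(M+2) = 5 × 0.3740^4 × 0.6260^1 = 0.061239
P(M+4) = 10 × 0.3740^3 × 0.6260^2 = 0.205005
P(M+6) = 10 × 0.3740^2 × 0.6260^3 = 0.343136
P(M+8) = 5 × 0.3740^1 × 0.6260^4 = 0.287170
P(M+10) = 0.6260^5 = 0.096133
The M+6 peak is largest (0.343136); scaling to 100 gives 2.1 : 17.8 : 59.7 : 100.0 : 83.7 : 28.0.

2.1 : 17.8 : 59.7 : 100.0 : 83.7 : 28.0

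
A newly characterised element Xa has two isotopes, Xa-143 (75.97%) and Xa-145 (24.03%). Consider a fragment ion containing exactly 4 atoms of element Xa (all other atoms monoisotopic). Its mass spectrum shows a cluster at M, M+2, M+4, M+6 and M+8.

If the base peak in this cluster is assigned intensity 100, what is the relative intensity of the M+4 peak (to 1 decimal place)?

Binomial terms of (0.7597 + 0.2403)^4: M 0.3331, M+2 0.4214, M+4 0.2000, M+6 0.0422, M+8 0.0033 → M+2 is the base peak.
P(M+2) = C(4,1) × 0.7597^3 × 0.2403^1 = 4 × 0.43845637 × 0.2403 = 0.421444 (base)
P(M+4) = C(4,2) × 0.7597^2 × 0.2403^2 = 6 × 0.57714409 × 0.05774409 = 0.199960
Relative intensity = 0.199960 / 0.421444 × 100 = 47.4

47.4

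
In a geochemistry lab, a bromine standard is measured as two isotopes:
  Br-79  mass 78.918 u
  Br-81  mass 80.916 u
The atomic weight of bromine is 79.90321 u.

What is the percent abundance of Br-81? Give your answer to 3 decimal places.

49.310%

Writing the weighted mean with unknown fraction x of Br-79:
78.918·x + 80.916·(1 − x) = 79.90321
(78.918 − 80.916)·x = 79.90321 − 80.916
x = -1.01279 / -1.998 = 0.50690 → 50.690% Br-79, 49.310% Br-81.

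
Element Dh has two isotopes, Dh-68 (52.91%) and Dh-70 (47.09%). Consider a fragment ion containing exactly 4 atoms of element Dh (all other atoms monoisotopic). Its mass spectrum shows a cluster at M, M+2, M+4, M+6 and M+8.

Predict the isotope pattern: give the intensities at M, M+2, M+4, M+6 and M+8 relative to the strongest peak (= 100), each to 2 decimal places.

21.04 : 74.91 : 100.00 : 59.33 : 13.20

Each Dh atom is independently Dh-68 (p = 0.5291) or Dh-70 (q = 0.4709); the cluster is the binomial expansion (p + q)^4.
P(M) = 0.5291^4 = 0.078370
P(M+2) = 4 × 0.5291^3 × 0.4709^1 = 0.278999
P(M+4) = 6 × 0.5291^2 × 0.4709^2 = 0.372464
P(M+6) = 4 × 0.5291^1 × 0.4709^3 = 0.220996
P(M+8) = 0.4709^4 = 0.049172
The M+4 peak is largest (0.372464); scaling to 100 gives 21.04 : 74.91 : 100.00 : 59.33 : 13.20.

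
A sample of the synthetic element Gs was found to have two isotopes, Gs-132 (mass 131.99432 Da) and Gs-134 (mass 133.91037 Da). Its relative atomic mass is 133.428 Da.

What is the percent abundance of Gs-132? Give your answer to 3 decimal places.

25.175%

Let x be the fractional abundance of Gs-132; then Gs-134 has abundance 1 − x.
131.99432·x + 133.91037·(1 − x) = 133.428
(131.99432 − 133.91037)·x = 133.428 − 133.91037
x = -0.48237 / -1.91605 = 0.25175 → 25.175% Gs-132, 74.825% Gs-134.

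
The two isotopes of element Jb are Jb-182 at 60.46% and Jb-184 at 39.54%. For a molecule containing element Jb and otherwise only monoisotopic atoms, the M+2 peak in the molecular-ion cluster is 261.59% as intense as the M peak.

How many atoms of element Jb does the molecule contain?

4

For n independent Jb atoms, I(M+2)/I(M) = n · (abundance Jb-184) / (abundance Jb-182) = n · 0.3954/0.6046.
n = 2.6159 × 0.6046/0.3954 = 4.00 ≈ 4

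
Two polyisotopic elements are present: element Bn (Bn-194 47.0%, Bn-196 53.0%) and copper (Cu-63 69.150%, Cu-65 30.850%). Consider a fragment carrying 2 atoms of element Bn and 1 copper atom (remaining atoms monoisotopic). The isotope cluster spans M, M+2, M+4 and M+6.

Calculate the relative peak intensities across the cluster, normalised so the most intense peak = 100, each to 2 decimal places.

37.02 : 100.00 : 84.32 : 21.00

Element Bn pattern (n=2): 0.2209 : 0.4982 : 0.2809
Copper pattern (n=1): 0.6915 : 0.3085
Convolve the two distributions (both contribute in 2-u steps):
  M: 0.2209×0.6915 = 0.152752
  M+2: 0.2209×0.3085 + 0.4982×0.6915 = 0.412653
  M+4: 0.4982×0.3085 + 0.2809×0.6915 = 0.347937
  M+6: 0.2809×0.3085 = 0.086658
Scale to base peak (0.412653) = 100: 37.02 : 100.00 : 84.32 : 21.00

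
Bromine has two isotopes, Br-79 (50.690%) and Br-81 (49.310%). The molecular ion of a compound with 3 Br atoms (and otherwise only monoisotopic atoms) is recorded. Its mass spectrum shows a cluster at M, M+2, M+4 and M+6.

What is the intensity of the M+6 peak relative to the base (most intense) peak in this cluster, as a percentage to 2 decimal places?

31.54%

Term probabilities: M 0.1302, M+2 0.3801, M+4 0.3698, M+6 0.1199. Base peak = M+2.
P(M+2) = C(3,1) × 0.50690^2 × 0.49310^1 = 3 × 0.25694761 × 0.4931 = 0.380103 (base)
P(M+6) = C(3,3) × 0.50690^0 × 0.49310^3 = 1 × 1.0000 × 0.11989609 = 0.119896
Relative intensity = 0.119896 / 0.380103 × 100 = 31.54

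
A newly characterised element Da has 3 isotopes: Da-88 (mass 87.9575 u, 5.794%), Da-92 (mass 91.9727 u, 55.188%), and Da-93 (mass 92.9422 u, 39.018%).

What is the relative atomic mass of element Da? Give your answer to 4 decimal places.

Average mass = Σ (abundance × isotope mass) = 0.05794 × 87.9575 + 0.55188 × 91.9727 + 0.39018 × 92.9422
= 5.09626 + 50.75789 + 36.26419 = 92.11834 u

92.1183 u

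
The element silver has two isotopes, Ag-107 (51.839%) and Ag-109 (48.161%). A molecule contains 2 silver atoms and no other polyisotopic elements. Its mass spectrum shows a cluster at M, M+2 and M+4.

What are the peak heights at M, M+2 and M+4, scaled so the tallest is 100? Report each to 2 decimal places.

53.82 : 100.00 : 46.45

Expanding (0.51839 + 0.48161)^2:
P(M) = 0.51839^2 = 0.268728
P(M+2) = 2 × 0.51839^1 × 0.48161^1 = 0.499324
P(M+4) = 0.48161^2 = 0.231948
The M+2 peak is largest (0.499324); scaling to 100 gives 53.82 : 100.00 : 46.45.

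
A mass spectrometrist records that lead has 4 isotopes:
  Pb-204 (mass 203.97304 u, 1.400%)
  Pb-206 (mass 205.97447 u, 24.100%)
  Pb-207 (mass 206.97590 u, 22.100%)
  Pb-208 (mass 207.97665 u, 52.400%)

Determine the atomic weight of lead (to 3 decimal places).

207.217 u

Average mass = Σ (abundance × isotope mass) = 0.01400 × 203.97304 + 0.24100 × 205.97447 + 0.22100 × 206.97590 + 0.52400 × 207.97665
= 2.855623 + 49.639847 + 45.741674 + 108.979765 = 207.216909 u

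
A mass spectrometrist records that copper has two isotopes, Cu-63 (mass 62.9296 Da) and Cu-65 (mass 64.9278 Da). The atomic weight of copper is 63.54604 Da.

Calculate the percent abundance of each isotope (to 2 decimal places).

Writing the weighted mean with unknown fraction x of Cu-63:
62.9296·x + 64.9278·(1 − x) = 63.54604
(62.9296 − 64.9278)·x = 63.54604 − 64.9278
x = -1.38176 / -1.9982 = 0.69150 → 69.15% Cu-63, 30.85% Cu-65.

Cu-63: 69.15%, Cu-65: 30.85%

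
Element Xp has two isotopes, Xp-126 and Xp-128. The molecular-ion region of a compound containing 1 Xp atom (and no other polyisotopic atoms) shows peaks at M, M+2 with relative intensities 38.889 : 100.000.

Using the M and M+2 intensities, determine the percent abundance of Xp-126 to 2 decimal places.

28.00%

Let p = fractional abundance of Xp-126. I(M+2)/I(M) = [C(1,1)·p^0·(1−p)] / p^1 = 1·(1−p)/p = 100.000/38.889 = 2.5714
(1−p)/p = 2.5714/1 = 2.5714  ⇒  p = 1/(1 + 2.5714) = 0.2800
Xp-126: 28.00%, Xp-128: 72.00%.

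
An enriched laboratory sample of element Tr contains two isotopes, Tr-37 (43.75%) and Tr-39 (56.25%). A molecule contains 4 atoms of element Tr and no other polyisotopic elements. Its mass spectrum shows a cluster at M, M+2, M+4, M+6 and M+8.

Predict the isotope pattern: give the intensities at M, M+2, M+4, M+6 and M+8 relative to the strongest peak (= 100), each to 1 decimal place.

10.1 : 51.9 : 100.0 : 85.7 : 27.6

The 4 Tr atoms are independent, so intensities follow the terms of (0.4375 + 0.5625)^4.
P(M) = 0.4375^4 = 0.036636
P(M+2) = 4 × 0.4375^3 × 0.5625^1 = 0.188416
P(M+4) = 6 × 0.4375^2 × 0.5625^2 = 0.363373
P(M+6) = 4 × 0.4375^1 × 0.5625^3 = 0.311462
P(M+8) = 0.5625^4 = 0.100113
The M+4 peak is largest (0.363373); scaling to 100 gives 10.1 : 51.9 : 100.0 : 85.7 : 27.6.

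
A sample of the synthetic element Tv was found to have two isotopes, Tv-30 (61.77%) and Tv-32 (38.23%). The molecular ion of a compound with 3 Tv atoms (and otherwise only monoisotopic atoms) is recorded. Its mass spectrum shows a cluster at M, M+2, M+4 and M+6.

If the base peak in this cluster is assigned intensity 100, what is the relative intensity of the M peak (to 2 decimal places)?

Binomial terms of (0.6177 + 0.3823)^3: M 0.2357, M+2 0.4376, M+4 0.2708, M+6 0.0559 → M+2 is the base peak.
P(M+2) = C(3,1) × 0.6177^2 × 0.3823^1 = 3 × 0.38155329 × 0.3823 = 0.437603 (base)
P(M) = C(3,0) × 0.6177^3 × 0.3823^0 = 1 × 0.23568547 × 1.0000 = 0.235685
Relative intensity = 0.235685 / 0.437603 × 100 = 53.86

53.86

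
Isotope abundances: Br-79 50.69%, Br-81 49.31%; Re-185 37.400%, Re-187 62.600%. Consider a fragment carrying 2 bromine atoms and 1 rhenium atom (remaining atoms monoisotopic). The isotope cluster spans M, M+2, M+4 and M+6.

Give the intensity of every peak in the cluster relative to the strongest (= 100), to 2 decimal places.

Bromine pattern (n=2): 0.25694761 : 0.49990478 : 0.24314761
Rhenium pattern (n=1): 0.3740 : 0.6260
Convolve the two distributions (both contribute in 2-u steps):
  M: 0.25694761×0.3740 = 0.096098
  M+2: 0.25694761×0.6260 + 0.49990478×0.3740 = 0.347814
  M+4: 0.49990478×0.6260 + 0.24314761×0.3740 = 0.403878
  M+6: 0.24314761×0.6260 = 0.152210
Scale to base peak (0.403878) = 100: 23.79 : 86.12 : 100.00 : 37.69

23.79 : 86.12 : 100.00 : 37.69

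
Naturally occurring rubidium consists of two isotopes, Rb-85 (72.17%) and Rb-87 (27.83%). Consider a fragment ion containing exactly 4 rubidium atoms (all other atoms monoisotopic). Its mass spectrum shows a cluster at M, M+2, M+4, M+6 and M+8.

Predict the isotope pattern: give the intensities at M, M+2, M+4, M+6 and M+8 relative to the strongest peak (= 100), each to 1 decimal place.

64.8 : 100.0 : 57.8 : 14.9 : 1.4

Each Rb atom is independently Rb-85 (p = 0.7217) or Rb-87 (q = 0.2783); the cluster is the binomial expansion (p + q)^4.
P(M) = 0.7217^4 = 0.271286
P(M+2) = 4 × 0.7217^3 × 0.2783^1 = 0.418450
P(M+4) = 6 × 0.7217^2 × 0.2783^2 = 0.242042
P(M+6) = 4 × 0.7217^1 × 0.2783^3 = 0.062224
P(M+8) = 0.2783^4 = 0.005999
The M+2 peak is largest (0.418450); scaling to 100 gives 64.8 : 100.0 : 57.8 : 14.9 : 1.4.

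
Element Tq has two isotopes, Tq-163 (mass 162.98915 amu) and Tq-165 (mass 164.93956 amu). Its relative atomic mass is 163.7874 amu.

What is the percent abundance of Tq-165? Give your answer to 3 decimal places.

40.927%

With x = fraction of Tq-163 (so Tq-165 is 1 − x):
162.98915·x + 164.93956·(1 − x) = 163.7874
(162.98915 − 164.93956)·x = 163.7874 − 164.93956
x = -1.15216 / -1.95041 = 0.59073 → 59.073% Tq-163, 40.927% Tq-165.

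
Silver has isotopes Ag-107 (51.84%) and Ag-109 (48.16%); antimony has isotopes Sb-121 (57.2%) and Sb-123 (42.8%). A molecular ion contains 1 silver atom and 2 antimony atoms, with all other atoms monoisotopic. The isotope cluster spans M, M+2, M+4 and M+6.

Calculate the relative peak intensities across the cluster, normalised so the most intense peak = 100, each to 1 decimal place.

Silver pattern (n=1): 0.5184 : 0.4816
Antimony pattern (n=2): 0.327184 : 0.489632 : 0.183184
Convolve the two distributions (both contribute in 2-u steps):
  M: 0.5184×0.327184 = 0.169612
  M+2: 0.5184×0.489632 + 0.4816×0.327184 = 0.411397
  M+4: 0.5184×0.183184 + 0.4816×0.489632 = 0.330769
  M+6: 0.4816×0.183184 = 0.088221
Scale to base peak (0.411397) = 100: 41.2 : 100.0 : 80.4 : 21.4

41.2 : 100.0 : 80.4 : 21.4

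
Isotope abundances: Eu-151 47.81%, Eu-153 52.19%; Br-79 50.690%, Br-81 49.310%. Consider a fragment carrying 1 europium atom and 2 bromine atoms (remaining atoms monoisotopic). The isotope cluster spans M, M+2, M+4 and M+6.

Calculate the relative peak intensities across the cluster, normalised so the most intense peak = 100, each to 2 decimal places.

Europium pattern (n=1): 0.4781 : 0.5219
Bromine pattern (n=2): 0.25694761 : 0.49990478 : 0.24314761
Convolve the two distributions (both contribute in 2-u steps):
  M: 0.4781×0.25694761 = 0.122847
  M+2: 0.4781×0.49990478 + 0.5219×0.25694761 = 0.373105
  M+4: 0.4781×0.24314761 + 0.5219×0.49990478 = 0.377149
  M+6: 0.5219×0.24314761 = 0.126899
Scale to base peak (0.377149) = 100: 32.57 : 98.93 : 100.00 : 33.65

32.57 : 98.93 : 100.00 : 33.65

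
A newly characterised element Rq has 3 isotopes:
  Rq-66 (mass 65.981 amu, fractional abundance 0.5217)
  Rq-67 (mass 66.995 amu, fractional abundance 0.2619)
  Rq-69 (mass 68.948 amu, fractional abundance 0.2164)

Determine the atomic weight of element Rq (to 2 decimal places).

Weight each isotope mass by its fractional abundance: 0.5217 × 65.981 + 0.2619 × 66.995 + 0.2164 × 68.948
= 34.4223 + 17.5460 + 14.9203 = 66.8886 amu

66.89 amu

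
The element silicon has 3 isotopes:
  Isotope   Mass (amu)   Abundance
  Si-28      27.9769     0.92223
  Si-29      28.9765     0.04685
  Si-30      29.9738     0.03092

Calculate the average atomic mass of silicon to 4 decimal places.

Average mass = Σ (abundance × isotope mass) = 0.92223 × 27.9769 + 0.04685 × 28.9765 + 0.03092 × 29.9738
= 25.80114 + 1.35755 + 0.92679 = 28.08548 amu

28.0855 amu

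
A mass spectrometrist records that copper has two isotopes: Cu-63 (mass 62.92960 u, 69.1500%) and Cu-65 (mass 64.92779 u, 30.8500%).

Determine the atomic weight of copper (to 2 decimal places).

63.55 u

Weight each isotope mass by its fractional abundance: 0.691500 × 62.92960 + 0.308500 × 64.92779
= 43.515818 + 20.030223 = 63.546041 u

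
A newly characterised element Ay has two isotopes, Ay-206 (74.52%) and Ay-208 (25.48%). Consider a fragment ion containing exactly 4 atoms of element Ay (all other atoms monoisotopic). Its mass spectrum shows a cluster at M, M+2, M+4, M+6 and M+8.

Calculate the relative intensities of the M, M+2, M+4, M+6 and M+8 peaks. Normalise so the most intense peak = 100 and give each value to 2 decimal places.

73.12 : 100.00 : 51.29 : 11.69 : 1.00

The 4 Ay atoms are independent, so intensities follow the terms of (0.7452 + 0.2548)^4.
P(M) = 0.7452^4 = 0.308384
P(M+2) = 4 × 0.7452^3 × 0.2548^1 = 0.421772
P(M+4) = 6 × 0.7452^2 × 0.2548^2 = 0.216320
P(M+6) = 4 × 0.7452^1 × 0.2548^3 = 0.049310
P(M+8) = 0.2548^4 = 0.004215
The M+2 peak is largest (0.421772); scaling to 100 gives 73.12 : 100.00 : 51.29 : 11.69 : 1.00.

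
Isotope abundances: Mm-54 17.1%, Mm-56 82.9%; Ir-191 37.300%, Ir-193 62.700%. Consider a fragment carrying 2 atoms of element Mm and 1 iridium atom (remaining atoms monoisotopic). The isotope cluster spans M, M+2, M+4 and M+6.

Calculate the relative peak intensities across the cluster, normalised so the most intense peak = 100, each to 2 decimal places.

Element Mm pattern (n=2): 0.029241 : 0.283518 : 0.687241
Iridium pattern (n=1): 0.3730 : 0.6270
Convolve the two distributions (both contribute in 2-u steps):
  M: 0.029241×0.3730 = 0.010907
  M+2: 0.029241×0.6270 + 0.283518×0.3730 = 0.124086
  M+4: 0.283518×0.6270 + 0.687241×0.3730 = 0.434107
  M+6: 0.687241×0.6270 = 0.430900
Scale to base peak (0.434107) = 100: 2.51 : 28.58 : 100.00 : 99.26

2.51 : 28.58 : 100.00 : 99.26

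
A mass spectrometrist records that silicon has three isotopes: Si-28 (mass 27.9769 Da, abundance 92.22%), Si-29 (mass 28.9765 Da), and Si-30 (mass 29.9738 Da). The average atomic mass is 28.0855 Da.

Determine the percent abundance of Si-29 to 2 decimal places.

The remaining 7.78% is split between Si-29 (fraction x) and Si-30 (fraction 0.0778 − x).
Substituting: 28.9765x + 29.9738(0.0778 − x) = 2.28520282
(28.9765 − 29.9738)x = -0.04675882  ⇒  x = 0.04689, y = 0.03091
Si-29: 4.69%, Si-30: 3.09%.

4.69%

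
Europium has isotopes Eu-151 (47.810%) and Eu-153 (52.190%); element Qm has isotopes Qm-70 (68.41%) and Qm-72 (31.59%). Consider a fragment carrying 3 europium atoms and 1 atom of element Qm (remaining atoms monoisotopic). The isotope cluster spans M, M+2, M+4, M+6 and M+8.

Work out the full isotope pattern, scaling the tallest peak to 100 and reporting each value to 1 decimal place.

19.7 : 73.5 : 100.0 : 58.0 : 11.8

Europium pattern (n=3): 0.10928391 : 0.3578871 : 0.39067407 : 0.14215492
Element Qm pattern (n=1): 0.6841 : 0.3159
Convolve the two distributions (both contribute in 2-u steps):
  M: 0.10928391×0.6841 = 0.074761
  M+2: 0.10928391×0.3159 + 0.3578871×0.6841 = 0.279353
  M+4: 0.3578871×0.3159 + 0.39067407×0.6841 = 0.380317
  M+6: 0.39067407×0.3159 + 0.14215492×0.6841 = 0.220662
  M+8: 0.14215492×0.3159 = 0.044907
Scale to base peak (0.380317) = 100: 19.7 : 73.5 : 100.0 : 58.0 : 11.8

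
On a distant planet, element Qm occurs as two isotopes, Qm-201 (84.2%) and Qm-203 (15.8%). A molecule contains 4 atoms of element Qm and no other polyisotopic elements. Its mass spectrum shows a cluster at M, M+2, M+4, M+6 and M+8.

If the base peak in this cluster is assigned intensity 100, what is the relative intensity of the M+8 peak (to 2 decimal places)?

0.12

(0.842 + 0.158)^4 gives M 0.5026, M+2 0.3773, M+4 0.1062, M+6 0.0133, M+8 0.0006; the largest is M.
P(M) = C(4,0) × 0.842^4 × 0.158^0 = 1 × 0.50262995 × 1.0000 = 0.502630 (base)
P(M+8) = C(4,4) × 0.842^0 × 0.158^4 = 1 × 1.0000 × 0.0006232 = 0.000623
Relative intensity = 0.000623 / 0.502630 × 100 = 0.12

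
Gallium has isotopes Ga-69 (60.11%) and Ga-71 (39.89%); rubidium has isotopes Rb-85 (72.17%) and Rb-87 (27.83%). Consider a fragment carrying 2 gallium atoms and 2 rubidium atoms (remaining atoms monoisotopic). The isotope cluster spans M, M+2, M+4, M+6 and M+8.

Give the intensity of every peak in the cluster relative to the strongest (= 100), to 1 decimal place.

47.7 : 100.0 : 76.9 : 25.6 : 3.1

Gallium pattern (n=2): 0.36132121 : 0.47955758 : 0.15912121
Rubidium pattern (n=2): 0.52085089 : 0.40169822 : 0.07745089
Convolve the two distributions (both contribute in 2-u steps):
  M: 0.36132121×0.52085089 = 0.188194
  M+2: 0.36132121×0.40169822 + 0.47955758×0.52085089 = 0.394920
  M+4: 0.36132121×0.07745089 + 0.47955758×0.40169822 + 0.15912121×0.52085089 = 0.303500
  M+6: 0.47955758×0.07745089 + 0.15912121×0.40169822 = 0.101061
  M+8: 0.15912121×0.07745089 = 0.012324
Scale to base peak (0.394920) = 100: 47.7 : 100.0 : 76.9 : 25.6 : 3.1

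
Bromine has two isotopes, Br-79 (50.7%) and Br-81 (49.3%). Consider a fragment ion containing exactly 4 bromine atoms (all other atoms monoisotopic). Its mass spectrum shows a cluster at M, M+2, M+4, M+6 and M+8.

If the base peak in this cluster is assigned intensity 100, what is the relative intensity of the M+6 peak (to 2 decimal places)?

64.83

Binomial terms of (0.507 + 0.493)^4: M 0.0661, M+2 0.2570, M+4 0.3749, M+6 0.2430, M+8 0.0591 → M+4 is the base peak.
P(M+4) = C(4,2) × 0.507^2 × 0.493^2 = 6 × 0.257049 × 0.243049 = 0.374853 (base)
P(M+6) = C(4,3) × 0.507^1 × 0.493^3 = 4 × 0.5070 × 0.11982316 = 0.243001
Relative intensity = 0.243001 / 0.374853 × 100 = 64.83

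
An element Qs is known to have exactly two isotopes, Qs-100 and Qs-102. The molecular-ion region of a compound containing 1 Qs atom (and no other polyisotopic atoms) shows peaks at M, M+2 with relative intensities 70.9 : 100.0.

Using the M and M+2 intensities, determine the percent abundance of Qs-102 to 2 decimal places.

Write p for the Qs-100 fraction. I(M+2)/I(M) = [C(1,1)·p^0·(1−p)] / p^1 = 1·(1−p)/p = 100.0/70.9 = 1.4104
(1−p)/p = 1.4104/1 = 1.4104  ⇒  p = 1/(1 + 1.4104) = 0.4149
Qs-100: 41.49%, Qs-102: 58.51%.

58.51%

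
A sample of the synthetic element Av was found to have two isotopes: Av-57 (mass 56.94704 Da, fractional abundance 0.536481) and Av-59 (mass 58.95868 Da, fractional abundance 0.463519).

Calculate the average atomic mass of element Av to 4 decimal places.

Ar = Σ fᵢ·mᵢ = 0.536481 × 56.94704 + 0.463519 × 58.95868
= 30.551005 + 27.328468 = 57.879473 Da

57.8795 Da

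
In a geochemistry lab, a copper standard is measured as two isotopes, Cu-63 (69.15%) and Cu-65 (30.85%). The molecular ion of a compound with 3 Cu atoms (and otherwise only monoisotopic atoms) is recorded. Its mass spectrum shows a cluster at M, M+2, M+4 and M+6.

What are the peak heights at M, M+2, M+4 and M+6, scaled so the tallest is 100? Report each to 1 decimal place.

The 3 Cu atoms are independent, so intensities follow the terms of (0.6915 + 0.3085)^3.
P(M) = 0.6915^3 = 0.330656
P(M+2) = 3 × 0.6915^2 × 0.3085^1 = 0.442548
P(M+4) = 3 × 0.6915^1 × 0.3085^2 = 0.197435
P(M+6) = 0.3085^3 = 0.029361
The M+2 peak is largest (0.442548); scaling to 100 gives 74.7 : 100.0 : 44.6 : 6.6.

74.7 : 100.0 : 44.6 : 6.6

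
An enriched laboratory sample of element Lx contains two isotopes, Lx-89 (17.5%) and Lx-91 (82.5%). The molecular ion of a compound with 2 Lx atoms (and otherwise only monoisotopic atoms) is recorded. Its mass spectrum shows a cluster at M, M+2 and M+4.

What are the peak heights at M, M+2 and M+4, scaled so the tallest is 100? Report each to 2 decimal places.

4.50 : 42.42 : 100.00

Each Lx atom is independently Lx-89 (p = 0.175) or Lx-91 (q = 0.825); the cluster is the binomial expansion (p + q)^2.
P(M) = 0.175^2 = 0.030625
P(M+2) = 2 × 0.175^1 × 0.825^1 = 0.288750
P(M+4) = 0.825^2 = 0.680625
The M+4 peak is largest (0.680625); scaling to 100 gives 4.50 : 42.42 : 100.00.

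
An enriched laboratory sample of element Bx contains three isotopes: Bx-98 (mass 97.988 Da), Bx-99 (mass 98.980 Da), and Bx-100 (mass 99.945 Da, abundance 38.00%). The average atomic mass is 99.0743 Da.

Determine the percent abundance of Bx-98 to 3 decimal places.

27.460%

The remaining 62.00% is split between Bx-98 (fraction x) and Bx-99 (fraction 0.6200 − x).
Substituting: 97.988x + 98.980(0.6200 − x) = 61.0952
(97.988 − 98.980)x = -0.2724  ⇒  x = 0.27460, y = 0.34540
Bx-98: 27.460%, Bx-99: 34.540%.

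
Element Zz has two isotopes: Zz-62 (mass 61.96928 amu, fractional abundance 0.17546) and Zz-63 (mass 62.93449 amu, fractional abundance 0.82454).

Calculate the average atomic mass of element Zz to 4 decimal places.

62.7651 amu

The abundance-weighted mean is 0.17546 × 61.96928 + 0.82454 × 62.93449
= 10.873130 + 51.892004 = 62.765134 amu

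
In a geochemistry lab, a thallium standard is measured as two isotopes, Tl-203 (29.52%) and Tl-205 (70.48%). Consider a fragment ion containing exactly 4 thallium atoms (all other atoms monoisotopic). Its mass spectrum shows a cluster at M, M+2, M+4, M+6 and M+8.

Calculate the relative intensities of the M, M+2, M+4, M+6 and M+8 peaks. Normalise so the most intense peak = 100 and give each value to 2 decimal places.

1.84 : 17.54 : 62.83 : 100.00 : 59.69

Each Tl atom is independently Tl-203 (p = 0.2952) or Tl-205 (q = 0.7048); the cluster is the binomial expansion (p + q)^4.
P(M) = 0.2952^4 = 0.007594
P(M+2) = 4 × 0.2952^3 × 0.7048^1 = 0.072523
P(M+4) = 6 × 0.2952^2 × 0.7048^2 = 0.259726
P(M+6) = 4 × 0.2952^1 × 0.7048^3 = 0.413403
P(M+8) = 0.7048^4 = 0.246754
The M+6 peak is largest (0.413403); scaling to 100 gives 1.84 : 17.54 : 62.83 : 100.00 : 59.69.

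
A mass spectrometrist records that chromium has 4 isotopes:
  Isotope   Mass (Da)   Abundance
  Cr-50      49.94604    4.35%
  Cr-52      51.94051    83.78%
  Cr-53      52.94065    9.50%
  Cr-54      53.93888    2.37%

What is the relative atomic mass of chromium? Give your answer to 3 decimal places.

Ar = Σ fᵢ·mᵢ = 0.0435 × 49.94604 + 0.8378 × 51.94051 + 0.0950 × 52.94065 + 0.0237 × 53.93888
= 2.172653 + 43.515759 + 5.029362 + 1.278351 = 51.996125 Da

51.996 Da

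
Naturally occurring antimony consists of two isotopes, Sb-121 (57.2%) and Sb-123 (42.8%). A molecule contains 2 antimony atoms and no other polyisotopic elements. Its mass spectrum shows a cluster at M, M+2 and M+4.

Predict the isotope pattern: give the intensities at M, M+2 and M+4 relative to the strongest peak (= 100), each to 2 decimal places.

66.82 : 100.00 : 37.41

The 2 Sb atoms are independent, so intensities follow the terms of (0.572 + 0.428)^2.
P(M) = 0.572^2 = 0.327184
P(M+2) = 2 × 0.572^1 × 0.428^1 = 0.489632
P(M+4) = 0.428^2 = 0.183184
The M+2 peak is largest (0.489632); scaling to 100 gives 66.82 : 100.00 : 37.41.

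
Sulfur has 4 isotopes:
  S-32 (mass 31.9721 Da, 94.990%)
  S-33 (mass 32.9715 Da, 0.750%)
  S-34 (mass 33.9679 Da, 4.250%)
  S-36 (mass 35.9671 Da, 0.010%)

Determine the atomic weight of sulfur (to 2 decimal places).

32.06 Da

Average mass = Σ (abundance × isotope mass) = 0.94990 × 31.9721 + 0.00750 × 32.9715 + 0.04250 × 33.9679 + 0.00010 × 35.9671
= 30.37030 + 0.24729 + 1.44364 + 0.00360 = 32.06483 Da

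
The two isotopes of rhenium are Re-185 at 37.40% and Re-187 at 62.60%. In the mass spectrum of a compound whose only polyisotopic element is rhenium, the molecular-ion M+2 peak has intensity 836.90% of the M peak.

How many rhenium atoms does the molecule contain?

5

For n independent Re atoms, I(M+2)/I(M) = n · (abundance Re-187) / (abundance Re-185) = n · 0.6260/0.3740.
n = 8.3690 × 0.3740/0.6260 = 5.00 ≈ 5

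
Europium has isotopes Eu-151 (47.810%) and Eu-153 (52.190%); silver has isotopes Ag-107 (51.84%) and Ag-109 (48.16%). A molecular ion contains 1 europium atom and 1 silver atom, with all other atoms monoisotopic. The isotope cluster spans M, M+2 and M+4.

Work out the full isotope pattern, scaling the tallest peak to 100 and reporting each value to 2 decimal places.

Europium pattern (n=1): 0.4781 : 0.5219
Silver pattern (n=1): 0.5184 : 0.4816
Convolve the two distributions (both contribute in 2-u steps):
  M: 0.4781×0.5184 = 0.247847
  M+2: 0.4781×0.4816 + 0.5219×0.5184 = 0.500806
  M+4: 0.5219×0.4816 = 0.251347
Scale to base peak (0.500806) = 100: 49.49 : 100.00 : 50.19

49.49 : 100.00 : 50.19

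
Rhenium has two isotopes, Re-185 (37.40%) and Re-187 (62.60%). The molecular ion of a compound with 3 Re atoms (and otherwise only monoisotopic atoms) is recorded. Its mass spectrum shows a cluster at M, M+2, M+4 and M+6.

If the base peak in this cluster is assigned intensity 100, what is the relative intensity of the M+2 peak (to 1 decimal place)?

59.7

(0.3740 + 0.6260)^3 gives M 0.0523, M+2 0.2627, M+4 0.4397, M+6 0.2453; the largest is M+4.
P(M+4) = C(3,2) × 0.3740^1 × 0.6260^2 = 3 × 0.3740 × 0.391876 = 0.439685 (base)
P(M+2) = C(3,1) × 0.3740^2 × 0.6260^1 = 3 × 0.139876 × 0.6260 = 0.262687
Relative intensity = 0.262687 / 0.439685 × 100 = 59.7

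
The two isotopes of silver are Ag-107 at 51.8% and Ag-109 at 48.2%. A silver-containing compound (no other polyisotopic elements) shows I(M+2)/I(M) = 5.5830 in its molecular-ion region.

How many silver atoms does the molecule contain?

6

With n Ag atoms, P(M+2)/P(M) = C(n,1)·p^(n−1)q / p^n = n·q/p = n · 0.482/0.518.
n = 5.5830 × 0.518/0.482 = 6.00 ≈ 6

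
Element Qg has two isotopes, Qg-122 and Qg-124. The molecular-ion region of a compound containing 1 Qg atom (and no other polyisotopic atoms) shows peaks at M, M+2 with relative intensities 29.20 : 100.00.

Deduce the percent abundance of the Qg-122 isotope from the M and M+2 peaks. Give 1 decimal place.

22.6%

Let p = fractional abundance of Qg-122. I(M+2)/I(M) = [C(1,1)·p^0·(1−p)] / p^1 = 1·(1−p)/p = 100.00/29.20 = 3.4247
(1−p)/p = 3.4247/1 = 3.4247  ⇒  p = 1/(1 + 3.4247) = 0.2260
Qg-122: 22.6%, Qg-124: 77.4%.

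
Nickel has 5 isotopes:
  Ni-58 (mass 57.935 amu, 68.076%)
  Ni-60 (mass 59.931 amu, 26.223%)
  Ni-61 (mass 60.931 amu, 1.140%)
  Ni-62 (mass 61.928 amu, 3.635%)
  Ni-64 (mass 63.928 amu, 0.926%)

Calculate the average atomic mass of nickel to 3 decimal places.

58.693 amu

The abundance-weighted mean is 0.68076 × 57.935 + 0.26223 × 59.931 + 0.01140 × 60.931 + 0.03635 × 61.928 + 0.00926 × 63.928
= 39.4398 + 15.7157 + 0.6946 + 2.2511 + 0.5920 = 58.6932 amu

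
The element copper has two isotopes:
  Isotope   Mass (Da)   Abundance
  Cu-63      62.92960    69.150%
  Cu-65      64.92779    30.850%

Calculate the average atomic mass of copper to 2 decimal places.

Ar = Σ fᵢ·mᵢ = 0.69150 × 62.92960 + 0.30850 × 64.92779
= 43.515818 + 20.030223 = 63.546041 Da

63.55 Da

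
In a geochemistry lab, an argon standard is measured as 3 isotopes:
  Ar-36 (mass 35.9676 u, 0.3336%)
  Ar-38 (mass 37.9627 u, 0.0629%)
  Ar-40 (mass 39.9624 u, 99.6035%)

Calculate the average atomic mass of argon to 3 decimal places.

39.948 u

Average mass = Σ (abundance × isotope mass) = 0.003336 × 35.9676 + 0.000629 × 37.9627 + 0.996035 × 39.9624
= 0.11999 + 0.02388 + 39.80395 = 39.94782 u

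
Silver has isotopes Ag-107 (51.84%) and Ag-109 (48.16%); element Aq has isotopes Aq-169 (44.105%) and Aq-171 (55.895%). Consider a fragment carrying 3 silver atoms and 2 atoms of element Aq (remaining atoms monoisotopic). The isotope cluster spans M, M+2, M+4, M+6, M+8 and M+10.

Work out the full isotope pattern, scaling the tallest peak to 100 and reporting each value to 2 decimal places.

8.45 : 44.94 : 95.09 : 100.00 : 52.28 : 10.88

Silver pattern (n=3): 0.13931407 : 0.38827347 : 0.36071085 : 0.11170161
Element Aq pattern (n=2): 0.1945251 : 0.4930498 : 0.3124251
Convolve the two distributions (both contribute in 2-u steps):
  M: 0.13931407×0.1945251 = 0.027100
  M+2: 0.13931407×0.4930498 + 0.38827347×0.1945251 = 0.144218
  M+4: 0.13931407×0.3124251 + 0.38827347×0.4930498 + 0.36071085×0.1945251 = 0.305131
  M+6: 0.38827347×0.3124251 + 0.36071085×0.4930498 + 0.11170161×0.1945251 = 0.320884
  M+8: 0.36071085×0.3124251 + 0.11170161×0.4930498 = 0.167770
  M+10: 0.11170161×0.3124251 = 0.034898
Scale to base peak (0.320884) = 100: 8.45 : 44.94 : 95.09 : 100.00 : 52.28 : 10.88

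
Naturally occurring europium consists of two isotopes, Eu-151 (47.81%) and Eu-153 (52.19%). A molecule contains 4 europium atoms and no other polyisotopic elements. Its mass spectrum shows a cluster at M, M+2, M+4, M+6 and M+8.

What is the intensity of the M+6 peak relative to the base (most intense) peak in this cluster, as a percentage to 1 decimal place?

72.8%

Binomial terms of (0.4781 + 0.5219)^4: M 0.0522, M+2 0.2281, M+4 0.3736, M+6 0.2719, M+8 0.0742 → M+4 is the base peak.
P(M+4) = C(4,2) × 0.4781^2 × 0.5219^2 = 6 × 0.22857961 × 0.27237961 = 0.373563 (base)
P(M+6) = C(4,3) × 0.4781^1 × 0.5219^3 = 4 × 0.4781 × 0.14215492 = 0.271857
Relative intensity = 0.271857 / 0.373563 × 100 = 72.8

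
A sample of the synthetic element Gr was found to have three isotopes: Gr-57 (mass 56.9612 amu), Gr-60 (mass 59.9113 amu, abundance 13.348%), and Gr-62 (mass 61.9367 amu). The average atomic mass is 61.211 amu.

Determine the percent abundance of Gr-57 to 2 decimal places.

The remaining 86.652% is split between Gr-57 (fraction x) and Gr-62 (fraction 0.86652 − x).
Substituting: 56.9612x + 61.9367(0.86652 − x) = 53.214039676
(56.9612 − 61.9367)x = -0.455349608  ⇒  x = 0.09152, y = 0.77500
Gr-57: 9.15%, Gr-62: 77.50%.

9.15%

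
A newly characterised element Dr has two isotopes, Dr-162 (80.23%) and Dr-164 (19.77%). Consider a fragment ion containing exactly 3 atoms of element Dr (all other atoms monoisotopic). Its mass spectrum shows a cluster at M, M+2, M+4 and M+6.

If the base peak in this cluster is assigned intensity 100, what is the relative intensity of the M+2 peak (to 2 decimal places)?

Term probabilities: M 0.5164, M+2 0.3818, M+4 0.0941, M+6 0.0077. Base peak = M.
P(M) = C(3,0) × 0.8023^3 × 0.1977^0 = 1 × 0.51642871 × 1.0000 = 0.516429 (base)
P(M+2) = C(3,1) × 0.8023^2 × 0.1977^1 = 3 × 0.64368529 × 0.1977 = 0.381770
Relative intensity = 0.381770 / 0.516429 × 100 = 73.92

73.92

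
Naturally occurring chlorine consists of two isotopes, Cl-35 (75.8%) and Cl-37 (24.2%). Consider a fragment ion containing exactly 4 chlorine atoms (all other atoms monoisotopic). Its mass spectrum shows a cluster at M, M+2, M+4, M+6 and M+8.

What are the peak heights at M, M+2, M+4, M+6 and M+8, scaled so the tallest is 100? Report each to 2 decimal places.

The 4 Cl atoms are independent, so intensities follow the terms of (0.758 + 0.242)^4.
P(M) = 0.758^4 = 0.330124
P(M+2) = 4 × 0.758^3 × 0.242^1 = 0.421583
P(M+4) = 6 × 0.758^2 × 0.242^2 = 0.201893
P(M+6) = 4 × 0.758^1 × 0.242^3 = 0.042971
P(M+8) = 0.242^4 = 0.003430
The M+2 peak is largest (0.421583); scaling to 100 gives 78.31 : 100.00 : 47.89 : 10.19 : 0.81.

78.31 : 100.00 : 47.89 : 10.19 : 0.81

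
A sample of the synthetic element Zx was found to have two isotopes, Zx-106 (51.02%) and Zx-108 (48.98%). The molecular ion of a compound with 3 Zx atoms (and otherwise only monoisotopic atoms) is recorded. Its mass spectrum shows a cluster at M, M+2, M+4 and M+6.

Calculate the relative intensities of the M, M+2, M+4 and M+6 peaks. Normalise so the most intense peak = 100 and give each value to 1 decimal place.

The 3 Zx atoms are independent, so intensities follow the terms of (0.5102 + 0.4898)^3.
P(M) = 0.5102^3 = 0.132807
P(M+2) = 3 × 0.5102^2 × 0.4898^1 = 0.382491
P(M+4) = 3 × 0.5102^1 × 0.4898^2 = 0.367197
P(M+6) = 0.4898^3 = 0.117505
The M+2 peak is largest (0.382491); scaling to 100 gives 34.7 : 100.0 : 96.0 : 30.7.

34.7 : 100.0 : 96.0 : 30.7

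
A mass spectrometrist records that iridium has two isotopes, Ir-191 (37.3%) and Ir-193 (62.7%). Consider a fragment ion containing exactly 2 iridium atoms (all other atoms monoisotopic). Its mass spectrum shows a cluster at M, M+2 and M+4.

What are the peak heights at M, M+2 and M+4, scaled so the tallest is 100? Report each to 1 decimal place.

Expanding (0.373 + 0.627)^2:
P(M) = 0.373^2 = 0.139129
P(M+2) = 2 × 0.373^1 × 0.627^1 = 0.467742
P(M+4) = 0.627^2 = 0.393129
The M+2 peak is largest (0.467742); scaling to 100 gives 29.7 : 100.0 : 84.0.

29.7 : 100.0 : 84.0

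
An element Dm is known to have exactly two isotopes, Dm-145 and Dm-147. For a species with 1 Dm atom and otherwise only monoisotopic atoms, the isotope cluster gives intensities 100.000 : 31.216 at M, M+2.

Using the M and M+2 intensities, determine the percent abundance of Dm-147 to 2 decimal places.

23.79%

Let p = fractional abundance of Dm-145. I(M+2)/I(M) = [C(1,1)·p^0·(1−p)] / p^1 = 1·(1−p)/p = 31.216/100.000 = 0.3122
(1−p)/p = 0.3122/1 = 0.3122  ⇒  p = 1/(1 + 0.3122) = 0.7621
Dm-145: 76.21%, Dm-147: 23.79%.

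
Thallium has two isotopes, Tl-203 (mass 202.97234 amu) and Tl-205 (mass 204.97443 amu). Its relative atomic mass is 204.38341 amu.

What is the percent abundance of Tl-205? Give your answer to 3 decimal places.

70.480%

Let x be the fractional abundance of Tl-203; then Tl-205 has abundance 1 − x.
202.97234·x + 204.97443·(1 − x) = 204.38341
(202.97234 − 204.97443)·x = 204.38341 − 204.97443
x = -0.59102 / -2.00209 = 0.29520 → 29.520% Tl-203, 70.480% Tl-205.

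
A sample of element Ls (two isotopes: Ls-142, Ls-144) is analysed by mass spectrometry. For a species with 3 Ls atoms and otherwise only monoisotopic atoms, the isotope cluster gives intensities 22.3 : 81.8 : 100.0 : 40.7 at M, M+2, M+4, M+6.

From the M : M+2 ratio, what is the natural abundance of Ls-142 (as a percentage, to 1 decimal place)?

Write p for the Ls-142 fraction. I(M+2)/I(M) = [C(3,1)·p^2·(1−p)] / p^3 = 3·(1−p)/p = 81.8/22.3 = 3.6682
(1−p)/p = 3.6682/3 = 1.2227  ⇒  p = 1/(1 + 1.2227) = 0.4499
Ls-142: 45.0%, Ls-144: 55.0%.

45.0%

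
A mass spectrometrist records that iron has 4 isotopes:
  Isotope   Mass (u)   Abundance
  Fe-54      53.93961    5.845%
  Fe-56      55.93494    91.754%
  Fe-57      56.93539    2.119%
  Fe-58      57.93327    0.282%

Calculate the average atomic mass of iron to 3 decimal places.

55.845 u

Average mass = Σ (abundance × isotope mass) = 0.05845 × 53.93961 + 0.91754 × 55.93494 + 0.02119 × 56.93539 + 0.00282 × 57.93327
= 3.152770 + 51.322545 + 1.206461 + 0.163372 = 55.845148 u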